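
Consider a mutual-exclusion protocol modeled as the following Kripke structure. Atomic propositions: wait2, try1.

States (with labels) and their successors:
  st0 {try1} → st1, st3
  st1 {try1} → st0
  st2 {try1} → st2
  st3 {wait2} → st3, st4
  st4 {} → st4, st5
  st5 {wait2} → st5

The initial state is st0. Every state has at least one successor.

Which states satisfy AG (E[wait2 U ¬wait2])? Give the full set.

States satisfying E[wait2 U ¬wait2]: {st0, st1, st2, st3, st4}.
States satisfying AG (E[wait2 U ¬wait2]): {st2}.

{st2}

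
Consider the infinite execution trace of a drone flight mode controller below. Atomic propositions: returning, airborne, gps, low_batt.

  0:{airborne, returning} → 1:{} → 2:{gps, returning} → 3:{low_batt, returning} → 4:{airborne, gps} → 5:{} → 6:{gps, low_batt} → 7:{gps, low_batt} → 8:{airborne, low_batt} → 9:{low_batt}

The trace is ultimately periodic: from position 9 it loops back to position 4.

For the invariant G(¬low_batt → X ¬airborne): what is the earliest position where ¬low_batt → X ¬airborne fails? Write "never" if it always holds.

¬low_batt → X ¬airborne holds at every position 0..9, and those are all the positions the trace ever visits, so the invariant G(¬low_batt → X ¬airborne) is never violated.

never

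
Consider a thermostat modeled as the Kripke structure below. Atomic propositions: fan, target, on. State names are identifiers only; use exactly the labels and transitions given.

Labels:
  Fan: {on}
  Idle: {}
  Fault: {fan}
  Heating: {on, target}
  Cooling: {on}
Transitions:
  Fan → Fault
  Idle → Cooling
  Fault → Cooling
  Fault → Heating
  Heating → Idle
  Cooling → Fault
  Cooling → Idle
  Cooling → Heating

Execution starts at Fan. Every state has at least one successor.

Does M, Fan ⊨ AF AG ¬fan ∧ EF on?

No

States satisfying AG ¬fan: ∅.
States satisfying AF AG ¬fan: ∅.
States satisfying on: {Fan, Heating, Cooling}.
States satisfying EF on: {Fan, Idle, Fault, Heating, Cooling}.
States satisfying AF AG ¬fan ∧ EF on: ∅.
Fan ∉ Sat(AF AG ¬fan ∧ EF on).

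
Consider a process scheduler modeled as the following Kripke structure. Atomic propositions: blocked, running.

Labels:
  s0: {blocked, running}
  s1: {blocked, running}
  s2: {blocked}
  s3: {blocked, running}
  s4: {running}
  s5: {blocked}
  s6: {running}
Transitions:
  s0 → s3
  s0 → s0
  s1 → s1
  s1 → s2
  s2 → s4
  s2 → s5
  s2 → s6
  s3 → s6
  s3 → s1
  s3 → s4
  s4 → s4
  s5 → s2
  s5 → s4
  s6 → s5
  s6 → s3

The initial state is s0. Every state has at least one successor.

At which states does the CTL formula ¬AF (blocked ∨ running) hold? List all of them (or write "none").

none

States satisfying blocked ∨ running: {s0, s1, s2, s3, s4, s5, s6}.
States satisfying AF (blocked ∨ running): {s0, s1, s2, s3, s4, s5, s6}.
States satisfying ¬AF (blocked ∨ running): ∅.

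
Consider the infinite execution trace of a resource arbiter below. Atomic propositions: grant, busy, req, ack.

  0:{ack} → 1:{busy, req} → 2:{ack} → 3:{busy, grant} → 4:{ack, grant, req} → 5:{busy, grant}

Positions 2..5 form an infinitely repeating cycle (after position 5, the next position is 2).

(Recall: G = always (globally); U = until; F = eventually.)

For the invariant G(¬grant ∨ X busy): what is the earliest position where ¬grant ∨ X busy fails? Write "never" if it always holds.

3

Check ¬grant ∨ X busy at each position in order: 0 ✓, 1 ✓, 2 ✓.
At position 3 the labels are {busy, grant} and the next position 4 has {ack, grant, req}, so ¬grant ∨ X busy is false there. This is the first violation.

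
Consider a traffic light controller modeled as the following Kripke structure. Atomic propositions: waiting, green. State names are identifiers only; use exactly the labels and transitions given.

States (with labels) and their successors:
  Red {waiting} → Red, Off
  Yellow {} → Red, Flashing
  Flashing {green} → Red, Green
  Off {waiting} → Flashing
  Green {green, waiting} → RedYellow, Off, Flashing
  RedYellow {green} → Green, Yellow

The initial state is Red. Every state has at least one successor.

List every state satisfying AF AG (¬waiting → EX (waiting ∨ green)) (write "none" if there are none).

{Red, Yellow, Flashing, Off, Green, RedYellow}

States satisfying AG (¬waiting → EX (waiting ∨ green)): {Red, Yellow, Flashing, Off, Green, RedYellow}.
States satisfying AF AG (¬waiting → EX (waiting ∨ green)): {Red, Yellow, Flashing, Off, Green, RedYellow}.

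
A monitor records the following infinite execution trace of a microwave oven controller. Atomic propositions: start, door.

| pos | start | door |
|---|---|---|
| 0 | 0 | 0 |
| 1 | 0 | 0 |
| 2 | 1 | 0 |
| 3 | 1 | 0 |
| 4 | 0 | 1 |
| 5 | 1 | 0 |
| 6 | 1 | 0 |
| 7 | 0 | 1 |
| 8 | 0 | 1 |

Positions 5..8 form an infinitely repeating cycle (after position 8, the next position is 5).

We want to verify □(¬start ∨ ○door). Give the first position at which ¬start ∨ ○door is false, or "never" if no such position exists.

2

Check ¬start ∨ ○door at each position in order: 0 ✓, 1 ✓.
At position 2 the labels are {start} and the next position 3 has {start}, so ¬start ∨ ○door is false there. This is the first violation.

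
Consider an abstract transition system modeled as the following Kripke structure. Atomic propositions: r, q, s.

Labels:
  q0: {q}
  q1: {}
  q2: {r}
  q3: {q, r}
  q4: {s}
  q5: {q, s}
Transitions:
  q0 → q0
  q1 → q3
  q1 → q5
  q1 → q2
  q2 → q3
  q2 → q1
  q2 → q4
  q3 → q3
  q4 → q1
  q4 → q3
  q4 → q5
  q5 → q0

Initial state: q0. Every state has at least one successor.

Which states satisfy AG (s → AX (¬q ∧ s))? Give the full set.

States satisfying s → AX (¬q ∧ s): {q0, q1, q2, q3}.
States satisfying AG (s → AX (¬q ∧ s)): {q0, q3}.

{q0, q3}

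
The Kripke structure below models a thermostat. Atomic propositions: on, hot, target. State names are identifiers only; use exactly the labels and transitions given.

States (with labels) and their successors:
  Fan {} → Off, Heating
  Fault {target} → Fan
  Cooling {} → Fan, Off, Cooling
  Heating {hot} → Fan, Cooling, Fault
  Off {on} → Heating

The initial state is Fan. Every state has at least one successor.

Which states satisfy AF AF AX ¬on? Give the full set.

States satisfying AF AX ¬on: {Fan, Fault, Heating, Off}.
States satisfying AF AF AX ¬on: {Fan, Fault, Heating, Off}.

{Fan, Fault, Heating, Off}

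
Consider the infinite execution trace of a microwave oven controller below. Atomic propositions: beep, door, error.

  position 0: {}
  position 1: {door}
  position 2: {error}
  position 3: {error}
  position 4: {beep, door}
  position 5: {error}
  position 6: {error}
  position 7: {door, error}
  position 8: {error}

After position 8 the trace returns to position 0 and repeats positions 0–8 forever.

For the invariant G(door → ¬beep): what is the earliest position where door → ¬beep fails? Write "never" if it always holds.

4

Check door → ¬beep at each position in order: 0 ✓, 1 ✓, 2 ✓, 3 ✓.
At position 4 the labels are {beep, door}, so door → ¬beep is false there. This is the first violation.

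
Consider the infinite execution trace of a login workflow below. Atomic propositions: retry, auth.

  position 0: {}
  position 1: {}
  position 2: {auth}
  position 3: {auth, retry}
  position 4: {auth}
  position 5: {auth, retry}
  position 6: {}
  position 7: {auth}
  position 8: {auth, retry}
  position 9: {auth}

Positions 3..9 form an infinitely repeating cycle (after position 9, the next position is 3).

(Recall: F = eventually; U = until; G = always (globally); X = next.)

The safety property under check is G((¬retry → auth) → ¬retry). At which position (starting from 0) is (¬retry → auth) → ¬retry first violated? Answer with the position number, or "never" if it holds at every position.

Check (¬retry → auth) → ¬retry at each position in order: 0 ✓, 1 ✓, 2 ✓.
At position 3 the labels are {auth, retry}, so (¬retry → auth) → ¬retry is false there. This is the first violation.

3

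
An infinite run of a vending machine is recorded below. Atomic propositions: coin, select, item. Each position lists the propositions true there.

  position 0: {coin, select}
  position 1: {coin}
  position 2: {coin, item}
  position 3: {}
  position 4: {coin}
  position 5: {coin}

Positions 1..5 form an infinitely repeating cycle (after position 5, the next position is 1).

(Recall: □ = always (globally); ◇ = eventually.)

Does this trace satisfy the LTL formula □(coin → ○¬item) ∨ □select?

Violated

coin → ○¬item must hold at every position from 0 onward. It fails at position 1, so □(coin → ○¬item) is false.
Positions where coin holds: 0, 1, 2, 4, 5.
Check ○¬item at each: 0→ok, 1→fails, 2→ok, 4→ok, 5→ok.
select must hold at every position from 0 onward. It fails at position 1, so □select is false.
At position 0: □(coin → ○¬item) is false; □select is false; so □(coin → ○¬item) ∨ □select is false.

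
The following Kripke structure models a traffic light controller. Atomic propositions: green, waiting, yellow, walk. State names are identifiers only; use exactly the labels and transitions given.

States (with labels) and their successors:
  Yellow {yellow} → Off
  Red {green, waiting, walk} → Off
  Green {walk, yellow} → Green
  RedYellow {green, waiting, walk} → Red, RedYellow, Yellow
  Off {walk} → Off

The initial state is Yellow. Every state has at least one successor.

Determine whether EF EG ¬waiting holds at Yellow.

States satisfying EG ¬waiting: {Yellow, Green, Off}.
States satisfying EF EG ¬waiting: {Yellow, Red, Green, RedYellow, Off}.
Some path from Yellow reaches a state where EG ¬waiting holds.
Yellow ∈ Sat(EF EG ¬waiting).

Yes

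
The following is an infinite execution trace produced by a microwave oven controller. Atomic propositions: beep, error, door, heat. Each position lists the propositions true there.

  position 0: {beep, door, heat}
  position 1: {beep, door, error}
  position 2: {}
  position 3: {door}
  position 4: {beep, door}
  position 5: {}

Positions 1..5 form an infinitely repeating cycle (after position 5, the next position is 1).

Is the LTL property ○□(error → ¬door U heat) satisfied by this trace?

The position after 0 is 1; □(error → ¬door U heat) is false there.

Violated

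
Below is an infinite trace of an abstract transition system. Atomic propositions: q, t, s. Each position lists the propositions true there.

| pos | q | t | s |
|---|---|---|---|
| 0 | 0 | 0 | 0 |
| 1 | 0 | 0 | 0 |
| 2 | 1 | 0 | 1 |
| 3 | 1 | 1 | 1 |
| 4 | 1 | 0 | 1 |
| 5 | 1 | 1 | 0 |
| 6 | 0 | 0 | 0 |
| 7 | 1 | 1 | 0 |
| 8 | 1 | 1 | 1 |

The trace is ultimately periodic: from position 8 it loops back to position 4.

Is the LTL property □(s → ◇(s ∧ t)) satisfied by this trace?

s → ◇(s ∧ t) holds at every position 0..8, and those are all positions ever visited, so □(s → ◇(s ∧ t)) holds.
Positions where s holds: 2, 3, 4, 8.
Check ◇(s ∧ t) at each: 2→ok, 3→ok, 4→ok, 8→ok.

Yes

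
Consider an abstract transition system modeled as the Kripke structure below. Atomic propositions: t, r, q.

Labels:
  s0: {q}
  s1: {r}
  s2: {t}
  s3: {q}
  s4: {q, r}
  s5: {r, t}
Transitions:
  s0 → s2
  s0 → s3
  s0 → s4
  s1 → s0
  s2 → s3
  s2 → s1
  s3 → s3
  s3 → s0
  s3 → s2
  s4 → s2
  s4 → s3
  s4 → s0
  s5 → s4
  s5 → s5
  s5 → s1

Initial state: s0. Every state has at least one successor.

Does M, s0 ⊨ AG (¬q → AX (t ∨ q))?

States satisfying ¬q → AX (t ∨ q): {s0, s1, s3, s4}.
States satisfying AG (¬q → AX (t ∨ q)): ∅.
s2 is reachable from s0 and violates ¬q → AX (t ∨ q), so AG fails at s0.
s0 ∉ Sat(AG (¬q → AX (t ∨ q))).

Does not hold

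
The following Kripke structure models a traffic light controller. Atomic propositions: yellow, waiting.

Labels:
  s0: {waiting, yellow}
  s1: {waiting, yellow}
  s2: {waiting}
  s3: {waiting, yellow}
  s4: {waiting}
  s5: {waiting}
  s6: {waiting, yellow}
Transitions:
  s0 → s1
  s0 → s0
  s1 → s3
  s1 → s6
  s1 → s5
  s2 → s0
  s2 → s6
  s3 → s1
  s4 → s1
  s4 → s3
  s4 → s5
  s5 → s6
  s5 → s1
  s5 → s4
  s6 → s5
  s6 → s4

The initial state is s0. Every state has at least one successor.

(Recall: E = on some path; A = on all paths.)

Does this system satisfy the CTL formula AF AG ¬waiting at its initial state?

States satisfying AG ¬waiting: ∅.
States satisfying AF AG ¬waiting: ∅.
There is a path from s0 along which AG ¬waiting never holds.
s0 ∉ Sat(AF AG ¬waiting).

Violated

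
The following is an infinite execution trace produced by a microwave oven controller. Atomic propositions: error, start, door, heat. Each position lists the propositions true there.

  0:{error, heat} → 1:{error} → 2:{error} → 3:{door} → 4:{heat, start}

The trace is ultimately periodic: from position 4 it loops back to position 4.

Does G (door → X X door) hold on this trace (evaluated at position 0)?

door → X X door must hold at every position from 0 onward. It fails at position 3, so G (door → X X door) is false.
Positions where door holds: 3.
Check X X door at each: 3→fails.

No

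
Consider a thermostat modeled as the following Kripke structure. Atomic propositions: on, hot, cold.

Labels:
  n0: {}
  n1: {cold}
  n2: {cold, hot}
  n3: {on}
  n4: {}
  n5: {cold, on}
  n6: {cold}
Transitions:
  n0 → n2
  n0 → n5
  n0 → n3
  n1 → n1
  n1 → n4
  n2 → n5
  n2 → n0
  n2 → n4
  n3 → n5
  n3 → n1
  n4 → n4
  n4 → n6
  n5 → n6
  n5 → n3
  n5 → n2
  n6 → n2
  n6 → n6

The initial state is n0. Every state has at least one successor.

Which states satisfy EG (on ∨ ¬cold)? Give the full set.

States satisfying on ∨ ¬cold: {n0, n3, n4, n5}.
States satisfying EG (on ∨ ¬cold): {n0, n3, n4, n5}.

{n0, n3, n4, n5}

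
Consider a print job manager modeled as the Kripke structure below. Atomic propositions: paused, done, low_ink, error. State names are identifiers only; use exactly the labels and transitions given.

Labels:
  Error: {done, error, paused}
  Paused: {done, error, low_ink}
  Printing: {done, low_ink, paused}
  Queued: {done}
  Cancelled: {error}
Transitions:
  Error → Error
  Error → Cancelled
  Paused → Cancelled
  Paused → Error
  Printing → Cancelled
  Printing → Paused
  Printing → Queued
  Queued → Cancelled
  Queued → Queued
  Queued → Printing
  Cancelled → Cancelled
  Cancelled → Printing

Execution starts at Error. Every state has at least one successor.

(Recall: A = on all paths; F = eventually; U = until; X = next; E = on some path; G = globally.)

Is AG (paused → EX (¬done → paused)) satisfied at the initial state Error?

Holds

States satisfying paused → EX (¬done → paused): {Error, Paused, Printing, Queued, Cancelled}.
States satisfying AG (paused → EX (¬done → paused)): {Error, Paused, Printing, Queued, Cancelled}.
Every state reachable from Error satisfies paused → EX (¬done → paused).
Error ∈ Sat(AG (paused → EX (¬done → paused))).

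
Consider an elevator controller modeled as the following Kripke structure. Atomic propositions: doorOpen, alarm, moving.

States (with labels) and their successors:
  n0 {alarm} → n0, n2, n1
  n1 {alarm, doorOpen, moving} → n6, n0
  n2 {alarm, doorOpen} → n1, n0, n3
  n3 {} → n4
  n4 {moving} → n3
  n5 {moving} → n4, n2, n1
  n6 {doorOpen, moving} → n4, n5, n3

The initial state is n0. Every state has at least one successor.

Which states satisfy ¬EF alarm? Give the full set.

{n3, n4}

States satisfying alarm: {n0, n1, n2}.
States satisfying EF alarm: {n0, n1, n2, n5, n6}.
States satisfying ¬EF alarm: {n3, n4}.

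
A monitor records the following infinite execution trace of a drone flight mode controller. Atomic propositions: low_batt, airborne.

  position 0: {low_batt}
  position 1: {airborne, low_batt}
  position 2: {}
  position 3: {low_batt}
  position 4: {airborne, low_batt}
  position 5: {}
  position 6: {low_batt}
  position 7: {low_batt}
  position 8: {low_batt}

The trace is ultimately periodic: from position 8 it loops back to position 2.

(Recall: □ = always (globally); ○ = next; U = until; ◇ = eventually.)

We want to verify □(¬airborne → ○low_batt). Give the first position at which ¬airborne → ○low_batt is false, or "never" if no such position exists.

Check ¬airborne → ○low_batt at each position in order: 0 ✓, 1 ✓, 2 ✓, 3 ✓, 4 ✓, 5 ✓, 6 ✓, 7 ✓.
At position 8 the labels are {low_batt} and the next position 2 has {}, so ¬airborne → ○low_batt is false there. This is the first violation.

8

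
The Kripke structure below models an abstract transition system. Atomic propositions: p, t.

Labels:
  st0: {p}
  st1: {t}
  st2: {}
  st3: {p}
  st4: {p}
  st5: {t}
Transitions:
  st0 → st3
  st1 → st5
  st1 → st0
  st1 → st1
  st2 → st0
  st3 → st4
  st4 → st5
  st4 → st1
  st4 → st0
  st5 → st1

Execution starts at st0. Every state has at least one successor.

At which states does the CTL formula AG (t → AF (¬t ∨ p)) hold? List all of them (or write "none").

States satisfying t → AF (¬t ∨ p): {st0, st2, st3, st4}.
States satisfying AG (t → AF (¬t ∨ p)): ∅.

none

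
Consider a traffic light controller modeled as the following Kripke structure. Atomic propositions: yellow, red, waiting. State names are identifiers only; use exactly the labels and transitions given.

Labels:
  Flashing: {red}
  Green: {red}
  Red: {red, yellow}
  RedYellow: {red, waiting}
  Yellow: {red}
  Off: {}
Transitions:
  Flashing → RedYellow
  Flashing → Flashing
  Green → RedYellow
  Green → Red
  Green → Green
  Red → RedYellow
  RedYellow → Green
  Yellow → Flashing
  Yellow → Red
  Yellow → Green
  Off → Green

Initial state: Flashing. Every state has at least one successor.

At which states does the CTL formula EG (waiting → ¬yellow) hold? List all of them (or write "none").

States satisfying waiting → ¬yellow: {Flashing, Green, Red, RedYellow, Yellow, Off}.
States satisfying EG (waiting → ¬yellow): {Flashing, Green, Red, RedYellow, Yellow, Off}.

{Flashing, Green, Red, RedYellow, Yellow, Off}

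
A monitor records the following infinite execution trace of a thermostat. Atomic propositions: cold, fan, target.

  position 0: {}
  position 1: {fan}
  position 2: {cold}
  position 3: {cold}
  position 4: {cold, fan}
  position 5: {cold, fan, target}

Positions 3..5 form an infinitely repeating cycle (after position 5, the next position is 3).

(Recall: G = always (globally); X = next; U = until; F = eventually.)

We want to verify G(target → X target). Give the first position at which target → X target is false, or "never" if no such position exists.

Check target → X target at each position in order: 0 ✓, 1 ✓, 2 ✓, 3 ✓, 4 ✓.
At position 5 the labels are {cold, fan, target} and the next position 3 has {cold}, so target → X target is false there. This is the first violation.

5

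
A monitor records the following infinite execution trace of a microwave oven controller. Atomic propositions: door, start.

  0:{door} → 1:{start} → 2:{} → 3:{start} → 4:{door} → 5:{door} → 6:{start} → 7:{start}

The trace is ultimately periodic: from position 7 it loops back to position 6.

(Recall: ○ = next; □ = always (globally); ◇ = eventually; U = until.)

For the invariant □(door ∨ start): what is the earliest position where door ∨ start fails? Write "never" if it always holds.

2

Check door ∨ start at each position in order: 0 ✓, 1 ✓.
At position 2 the labels are {}, so door ∨ start is false there. This is the first violation.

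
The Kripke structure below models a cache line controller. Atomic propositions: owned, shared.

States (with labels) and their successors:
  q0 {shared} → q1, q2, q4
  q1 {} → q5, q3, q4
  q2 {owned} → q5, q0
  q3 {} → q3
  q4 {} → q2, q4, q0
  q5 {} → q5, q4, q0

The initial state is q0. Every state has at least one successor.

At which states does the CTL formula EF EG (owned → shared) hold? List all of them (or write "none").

{q0, q1, q2, q3, q4, q5}

States satisfying EG (owned → shared): {q0, q1, q3, q4, q5}.
States satisfying EF EG (owned → shared): {q0, q1, q2, q3, q4, q5}.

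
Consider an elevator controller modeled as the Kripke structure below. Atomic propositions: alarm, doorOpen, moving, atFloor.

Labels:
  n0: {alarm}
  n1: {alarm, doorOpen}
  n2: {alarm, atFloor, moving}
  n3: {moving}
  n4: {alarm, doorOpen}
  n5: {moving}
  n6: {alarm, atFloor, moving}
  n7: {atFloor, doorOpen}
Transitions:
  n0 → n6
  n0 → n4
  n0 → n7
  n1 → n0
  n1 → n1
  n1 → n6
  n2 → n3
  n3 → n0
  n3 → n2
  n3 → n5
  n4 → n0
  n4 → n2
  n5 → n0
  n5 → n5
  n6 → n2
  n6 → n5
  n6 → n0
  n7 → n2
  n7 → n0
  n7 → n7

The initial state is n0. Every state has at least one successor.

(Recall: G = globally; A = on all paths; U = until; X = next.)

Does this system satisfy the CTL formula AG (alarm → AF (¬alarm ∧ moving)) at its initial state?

States satisfying alarm → AF (¬alarm ∧ moving): {n2, n3, n5, n7}.
States satisfying AG (alarm → AF (¬alarm ∧ moving)): ∅.
n0 is reachable from n0 and violates alarm → AF (¬alarm ∧ moving), so AG fails at n0.
n0 ∉ Sat(AG (alarm → AF (¬alarm ∧ moving))).

Does not hold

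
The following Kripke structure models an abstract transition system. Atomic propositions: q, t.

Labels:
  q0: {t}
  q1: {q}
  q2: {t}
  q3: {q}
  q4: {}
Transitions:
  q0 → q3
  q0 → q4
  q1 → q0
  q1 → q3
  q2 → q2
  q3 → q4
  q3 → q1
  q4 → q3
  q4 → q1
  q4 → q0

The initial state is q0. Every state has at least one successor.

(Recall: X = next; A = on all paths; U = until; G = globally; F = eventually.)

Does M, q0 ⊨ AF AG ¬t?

Violated

States satisfying AG ¬t: ∅.
States satisfying AF AG ¬t: ∅.
There is a path from q0 along which AG ¬t never holds.
q0 ∉ Sat(AF AG ¬t).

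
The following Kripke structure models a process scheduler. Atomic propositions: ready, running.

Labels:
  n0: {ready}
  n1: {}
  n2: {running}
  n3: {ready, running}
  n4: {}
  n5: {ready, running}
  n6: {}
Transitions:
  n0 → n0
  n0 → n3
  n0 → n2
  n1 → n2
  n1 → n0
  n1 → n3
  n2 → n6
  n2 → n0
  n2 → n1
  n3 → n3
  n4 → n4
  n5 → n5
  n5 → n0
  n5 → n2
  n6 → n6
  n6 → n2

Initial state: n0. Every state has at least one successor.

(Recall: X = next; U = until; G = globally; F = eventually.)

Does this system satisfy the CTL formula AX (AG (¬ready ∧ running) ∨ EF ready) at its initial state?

States satisfying AG (¬ready ∧ running) ∨ EF ready: {n0, n1, n2, n3, n5, n6}.
States satisfying AX (AG (¬ready ∧ running) ∨ EF ready): {n0, n1, n2, n3, n5, n6}.
n0 ∈ Sat(AX (AG (¬ready ∧ running) ∨ EF ready)).

Satisfied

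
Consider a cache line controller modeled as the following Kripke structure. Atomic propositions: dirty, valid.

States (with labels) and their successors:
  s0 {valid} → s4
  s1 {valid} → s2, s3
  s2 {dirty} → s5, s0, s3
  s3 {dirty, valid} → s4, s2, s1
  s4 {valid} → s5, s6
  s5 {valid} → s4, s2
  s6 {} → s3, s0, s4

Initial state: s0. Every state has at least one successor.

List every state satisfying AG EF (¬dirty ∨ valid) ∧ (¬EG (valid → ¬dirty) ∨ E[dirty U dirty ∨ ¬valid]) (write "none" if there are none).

States satisfying EF (¬dirty ∨ valid): {s0, s1, s2, s3, s4, s5, s6}.
States satisfying AG EF (¬dirty ∨ valid): {s0, s1, s2, s3, s4, s5, s6}.
States satisfying valid → ¬dirty: {s0, s1, s2, s4, s5, s6}.
States satisfying EG (valid → ¬dirty): {s0, s1, s2, s4, s5, s6}.
States satisfying ¬EG (valid → ¬dirty): {s3}.
States satisfying dirty: {s2, s3}.
States satisfying dirty ∨ ¬valid: {s2, s3, s6}.
States satisfying E[dirty U dirty ∨ ¬valid]: {s2, s3, s6}.
States satisfying ¬EG (valid → ¬dirty) ∨ E[dirty U dirty ∨ ¬valid]: {s2, s3, s6}.
States satisfying AG EF (¬dirty ∨ valid) ∧ (¬EG (valid → ¬dirty) ∨ E[dirty U dirty ∨ ¬valid]): {s2, s3, s6}.

{s2, s3, s6}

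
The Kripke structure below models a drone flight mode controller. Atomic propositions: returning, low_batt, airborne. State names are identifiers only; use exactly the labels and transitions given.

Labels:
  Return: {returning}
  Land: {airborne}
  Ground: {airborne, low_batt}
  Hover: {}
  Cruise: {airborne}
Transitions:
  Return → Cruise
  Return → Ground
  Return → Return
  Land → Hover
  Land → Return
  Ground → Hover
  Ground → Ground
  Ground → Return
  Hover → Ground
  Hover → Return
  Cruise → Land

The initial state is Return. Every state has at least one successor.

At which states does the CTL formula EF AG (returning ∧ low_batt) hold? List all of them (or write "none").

none

States satisfying AG (returning ∧ low_batt): ∅.
States satisfying EF AG (returning ∧ low_batt): ∅.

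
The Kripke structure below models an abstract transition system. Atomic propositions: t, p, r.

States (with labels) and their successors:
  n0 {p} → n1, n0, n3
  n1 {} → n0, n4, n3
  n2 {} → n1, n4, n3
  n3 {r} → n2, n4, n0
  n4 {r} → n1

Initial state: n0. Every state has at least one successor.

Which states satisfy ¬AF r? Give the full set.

{n0, n1, n2}

States satisfying r: {n3, n4}.
States satisfying AF r: {n3, n4}.
States satisfying ¬AF r: {n0, n1, n2}.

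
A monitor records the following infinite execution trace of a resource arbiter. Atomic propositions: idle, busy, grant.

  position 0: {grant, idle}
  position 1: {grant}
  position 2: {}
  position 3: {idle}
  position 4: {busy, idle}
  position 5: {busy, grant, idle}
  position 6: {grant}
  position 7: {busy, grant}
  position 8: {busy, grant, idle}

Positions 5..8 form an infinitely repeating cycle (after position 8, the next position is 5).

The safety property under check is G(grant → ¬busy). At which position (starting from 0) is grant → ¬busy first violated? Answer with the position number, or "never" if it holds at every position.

5

Check grant → ¬busy at each position in order: 0 ✓, 1 ✓, 2 ✓, 3 ✓, 4 ✓.
At position 5 the labels are {busy, grant, idle}, so grant → ¬busy is false there. This is the first violation.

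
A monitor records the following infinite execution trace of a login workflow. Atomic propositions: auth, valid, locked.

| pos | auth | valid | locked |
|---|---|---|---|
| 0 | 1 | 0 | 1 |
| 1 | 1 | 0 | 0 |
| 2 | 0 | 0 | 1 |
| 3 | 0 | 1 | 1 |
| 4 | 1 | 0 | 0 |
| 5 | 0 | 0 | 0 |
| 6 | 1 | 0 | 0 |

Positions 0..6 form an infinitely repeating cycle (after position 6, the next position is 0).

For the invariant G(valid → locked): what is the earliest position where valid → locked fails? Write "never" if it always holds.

valid → locked holds at every position 0..6, and those are all the positions the trace ever visits, so the invariant G(valid → locked) is never violated.

never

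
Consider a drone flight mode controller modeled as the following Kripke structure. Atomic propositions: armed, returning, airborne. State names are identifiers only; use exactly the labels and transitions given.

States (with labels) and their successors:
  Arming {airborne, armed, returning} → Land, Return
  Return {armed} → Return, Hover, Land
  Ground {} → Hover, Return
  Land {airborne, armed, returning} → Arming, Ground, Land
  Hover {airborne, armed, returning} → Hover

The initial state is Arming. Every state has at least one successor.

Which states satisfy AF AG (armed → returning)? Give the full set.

States satisfying AG (armed → returning): {Hover}.
States satisfying AF AG (armed → returning): {Hover}.

{Hover}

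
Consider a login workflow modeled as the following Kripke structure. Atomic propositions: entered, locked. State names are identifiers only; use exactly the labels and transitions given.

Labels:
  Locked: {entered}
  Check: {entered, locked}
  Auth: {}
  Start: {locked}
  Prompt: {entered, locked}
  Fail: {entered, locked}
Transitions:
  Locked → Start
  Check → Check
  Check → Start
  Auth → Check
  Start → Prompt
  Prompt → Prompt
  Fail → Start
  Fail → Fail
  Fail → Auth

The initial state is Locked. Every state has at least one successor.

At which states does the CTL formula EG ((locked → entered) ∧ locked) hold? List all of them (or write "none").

{Check, Prompt, Fail}

States satisfying (locked → entered) ∧ locked: {Check, Prompt, Fail}.
States satisfying EG ((locked → entered) ∧ locked): {Check, Prompt, Fail}.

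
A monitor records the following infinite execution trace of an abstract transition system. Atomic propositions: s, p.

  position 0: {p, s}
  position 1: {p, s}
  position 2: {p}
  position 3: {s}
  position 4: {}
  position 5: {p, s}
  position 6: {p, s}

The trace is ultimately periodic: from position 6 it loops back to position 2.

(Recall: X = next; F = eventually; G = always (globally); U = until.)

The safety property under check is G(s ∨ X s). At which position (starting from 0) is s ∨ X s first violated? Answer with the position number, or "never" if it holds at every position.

never

s ∨ X s holds at every position 0..6, and those are all the positions the trace ever visits, so the invariant G(s ∨ X s) is never violated.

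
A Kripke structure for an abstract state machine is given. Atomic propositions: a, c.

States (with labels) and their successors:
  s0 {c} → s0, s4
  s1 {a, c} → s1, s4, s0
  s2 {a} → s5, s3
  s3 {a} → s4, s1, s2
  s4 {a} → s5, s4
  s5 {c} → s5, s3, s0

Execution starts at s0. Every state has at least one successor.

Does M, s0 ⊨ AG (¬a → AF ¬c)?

States satisfying ¬a → AF ¬c: {s1, s2, s3, s4}.
States satisfying AG (¬a → AF ¬c): ∅.
s0 is reachable from s0 and violates ¬a → AF ¬c, so AG fails at s0.
s0 ∉ Sat(AG (¬a → AF ¬c)).

Violated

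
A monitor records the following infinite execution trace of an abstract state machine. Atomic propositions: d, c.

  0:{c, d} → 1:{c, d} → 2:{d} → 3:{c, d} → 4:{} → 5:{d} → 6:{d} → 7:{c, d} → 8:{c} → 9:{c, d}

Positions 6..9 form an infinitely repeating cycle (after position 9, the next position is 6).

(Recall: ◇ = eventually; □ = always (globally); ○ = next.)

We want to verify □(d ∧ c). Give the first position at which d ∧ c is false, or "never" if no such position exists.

Check d ∧ c at each position in order: 0 ✓, 1 ✓.
At position 2 the labels are {d}, so d ∧ c is false there. This is the first violation.

2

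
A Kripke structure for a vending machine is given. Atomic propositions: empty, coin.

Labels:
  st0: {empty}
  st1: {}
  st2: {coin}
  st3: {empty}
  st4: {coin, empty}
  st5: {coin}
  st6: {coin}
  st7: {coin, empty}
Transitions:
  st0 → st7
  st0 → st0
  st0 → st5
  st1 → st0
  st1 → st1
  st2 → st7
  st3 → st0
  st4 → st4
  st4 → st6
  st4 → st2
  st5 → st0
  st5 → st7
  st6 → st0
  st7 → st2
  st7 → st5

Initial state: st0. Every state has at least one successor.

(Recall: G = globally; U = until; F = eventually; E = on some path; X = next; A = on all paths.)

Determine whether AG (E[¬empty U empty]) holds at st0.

States satisfying E[¬empty U empty]: {st0, st1, st2, st3, st4, st5, st6, st7}.
States satisfying AG (E[¬empty U empty]): {st0, st1, st2, st3, st4, st5, st6, st7}.
Every state reachable from st0 satisfies E[¬empty U empty].
st0 ∈ Sat(AG (E[¬empty U empty])).

Holds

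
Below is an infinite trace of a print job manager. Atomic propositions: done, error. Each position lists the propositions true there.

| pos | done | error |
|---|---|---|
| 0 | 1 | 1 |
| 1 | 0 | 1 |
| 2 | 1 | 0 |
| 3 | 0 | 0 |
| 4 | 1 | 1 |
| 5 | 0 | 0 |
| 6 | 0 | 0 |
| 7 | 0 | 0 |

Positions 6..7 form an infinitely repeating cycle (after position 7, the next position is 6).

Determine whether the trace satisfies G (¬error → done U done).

¬error → done U done must hold at every position from 0 onward. It fails at position 3, so G (¬error → done U done) is false.
Positions where ¬error holds: 2, 3, 5, 6, 7.
Check done U done at each: 2→ok, 3→fails, 5→fails, 6→fails, 7→fails.

Violated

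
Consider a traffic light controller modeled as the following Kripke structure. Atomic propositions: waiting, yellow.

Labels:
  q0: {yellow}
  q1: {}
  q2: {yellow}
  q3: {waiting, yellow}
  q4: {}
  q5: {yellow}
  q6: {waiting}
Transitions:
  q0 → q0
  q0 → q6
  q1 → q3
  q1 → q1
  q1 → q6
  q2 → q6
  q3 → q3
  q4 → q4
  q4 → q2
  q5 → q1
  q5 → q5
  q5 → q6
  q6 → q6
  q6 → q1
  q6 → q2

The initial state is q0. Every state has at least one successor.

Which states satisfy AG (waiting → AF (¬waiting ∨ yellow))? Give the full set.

States satisfying waiting → AF (¬waiting ∨ yellow): {q0, q1, q2, q3, q4, q5}.
States satisfying AG (waiting → AF (¬waiting ∨ yellow)): {q3}.

{q3}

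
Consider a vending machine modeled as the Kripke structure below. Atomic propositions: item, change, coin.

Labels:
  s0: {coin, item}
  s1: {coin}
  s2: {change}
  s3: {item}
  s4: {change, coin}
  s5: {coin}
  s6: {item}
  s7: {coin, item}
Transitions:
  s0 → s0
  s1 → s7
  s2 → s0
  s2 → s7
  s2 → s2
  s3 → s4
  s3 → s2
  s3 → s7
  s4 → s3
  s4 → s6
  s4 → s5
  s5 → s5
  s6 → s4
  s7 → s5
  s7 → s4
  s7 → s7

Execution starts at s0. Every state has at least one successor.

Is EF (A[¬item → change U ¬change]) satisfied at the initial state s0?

States satisfying A[¬item → change U ¬change]: {s0, s1, s3, s4, s5, s6, s7}.
States satisfying EF (A[¬item → change U ¬change]): {s0, s1, s2, s3, s4, s5, s6, s7}.
Some path from s0 reaches a state where A[¬item → change U ¬change] holds.
s0 ∈ Sat(EF (A[¬item → change U ¬change])).

Satisfied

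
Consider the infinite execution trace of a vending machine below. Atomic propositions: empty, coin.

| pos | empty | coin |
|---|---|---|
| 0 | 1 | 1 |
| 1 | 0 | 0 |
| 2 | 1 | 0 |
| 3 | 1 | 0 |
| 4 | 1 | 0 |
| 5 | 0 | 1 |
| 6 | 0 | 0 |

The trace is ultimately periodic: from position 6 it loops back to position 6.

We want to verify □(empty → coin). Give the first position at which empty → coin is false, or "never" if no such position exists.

2

Check empty → coin at each position in order: 0 ✓, 1 ✓.
At position 2 the labels are {empty}, so empty → coin is false there. This is the first violation.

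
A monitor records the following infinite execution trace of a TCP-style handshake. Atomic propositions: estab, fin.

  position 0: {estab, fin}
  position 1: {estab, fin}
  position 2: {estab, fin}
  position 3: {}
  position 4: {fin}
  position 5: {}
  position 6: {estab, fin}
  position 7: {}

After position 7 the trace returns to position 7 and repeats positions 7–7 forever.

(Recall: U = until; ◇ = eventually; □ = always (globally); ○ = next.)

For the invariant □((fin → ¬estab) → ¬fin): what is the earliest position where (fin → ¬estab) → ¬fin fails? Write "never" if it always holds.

Check (fin → ¬estab) → ¬fin at each position in order: 0 ✓, 1 ✓, 2 ✓, 3 ✓.
At position 4 the labels are {fin}, so (fin → ¬estab) → ¬fin is false there. This is the first violation.

4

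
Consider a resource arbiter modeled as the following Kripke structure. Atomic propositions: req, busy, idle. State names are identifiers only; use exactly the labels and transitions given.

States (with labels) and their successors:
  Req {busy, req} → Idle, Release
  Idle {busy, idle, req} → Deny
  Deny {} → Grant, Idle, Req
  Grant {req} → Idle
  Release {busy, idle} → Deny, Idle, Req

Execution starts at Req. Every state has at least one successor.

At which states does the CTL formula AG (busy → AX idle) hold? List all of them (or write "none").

none

States satisfying busy → AX idle: {Req, Deny, Grant}.
States satisfying AG (busy → AX idle): ∅.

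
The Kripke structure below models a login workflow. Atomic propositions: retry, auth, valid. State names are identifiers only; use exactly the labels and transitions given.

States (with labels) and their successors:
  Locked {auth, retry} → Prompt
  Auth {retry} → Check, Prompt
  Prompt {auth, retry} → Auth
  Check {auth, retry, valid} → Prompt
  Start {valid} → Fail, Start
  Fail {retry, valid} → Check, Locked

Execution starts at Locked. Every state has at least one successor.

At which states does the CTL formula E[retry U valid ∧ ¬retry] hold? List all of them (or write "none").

{Start}

States satisfying retry: {Locked, Auth, Prompt, Check, Fail}.
States satisfying valid ∧ ¬retry: {Start}.
States satisfying E[retry U valid ∧ ¬retry]: {Start}.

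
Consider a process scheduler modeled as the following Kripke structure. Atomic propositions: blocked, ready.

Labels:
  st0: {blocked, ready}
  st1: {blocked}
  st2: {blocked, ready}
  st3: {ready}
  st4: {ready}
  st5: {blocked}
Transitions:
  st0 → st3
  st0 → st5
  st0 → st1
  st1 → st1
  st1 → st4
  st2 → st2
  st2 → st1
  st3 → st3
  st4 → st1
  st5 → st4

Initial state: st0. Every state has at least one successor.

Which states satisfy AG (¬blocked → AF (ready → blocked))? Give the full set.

{st1, st2, st4, st5}

States satisfying ¬blocked → AF (ready → blocked): {st0, st1, st2, st4, st5}.
States satisfying AG (¬blocked → AF (ready → blocked)): {st1, st2, st4, st5}.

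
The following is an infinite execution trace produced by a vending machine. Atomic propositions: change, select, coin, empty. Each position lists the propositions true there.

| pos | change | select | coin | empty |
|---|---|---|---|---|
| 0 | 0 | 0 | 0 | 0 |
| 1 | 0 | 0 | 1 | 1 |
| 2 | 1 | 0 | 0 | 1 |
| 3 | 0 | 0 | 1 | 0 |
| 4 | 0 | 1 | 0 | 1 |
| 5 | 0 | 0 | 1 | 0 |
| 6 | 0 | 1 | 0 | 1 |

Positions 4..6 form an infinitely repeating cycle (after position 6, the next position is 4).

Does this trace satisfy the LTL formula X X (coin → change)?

Holds

The position after 0 is 1; X (coin → change) is true there.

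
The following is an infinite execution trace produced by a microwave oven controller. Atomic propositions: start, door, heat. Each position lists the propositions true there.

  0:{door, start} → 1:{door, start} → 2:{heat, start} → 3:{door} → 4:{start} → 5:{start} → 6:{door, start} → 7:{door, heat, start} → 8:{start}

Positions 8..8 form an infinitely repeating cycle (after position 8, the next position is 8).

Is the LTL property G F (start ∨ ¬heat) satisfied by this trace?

Yes

F (start ∨ ¬heat) holds at every position 0..8, and those are all positions ever visited, so G F (start ∨ ¬heat) holds.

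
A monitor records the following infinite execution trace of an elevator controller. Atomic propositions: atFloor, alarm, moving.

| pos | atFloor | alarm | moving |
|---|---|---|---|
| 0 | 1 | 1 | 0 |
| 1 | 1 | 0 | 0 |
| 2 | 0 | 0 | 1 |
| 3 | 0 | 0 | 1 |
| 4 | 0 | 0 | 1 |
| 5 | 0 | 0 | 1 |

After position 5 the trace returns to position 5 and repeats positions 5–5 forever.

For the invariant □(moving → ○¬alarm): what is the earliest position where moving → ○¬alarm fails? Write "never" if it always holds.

moving → ○¬alarm holds at every position 0..5, and those are all the positions the trace ever visits, so the invariant □(moving → ○¬alarm) is never violated.

never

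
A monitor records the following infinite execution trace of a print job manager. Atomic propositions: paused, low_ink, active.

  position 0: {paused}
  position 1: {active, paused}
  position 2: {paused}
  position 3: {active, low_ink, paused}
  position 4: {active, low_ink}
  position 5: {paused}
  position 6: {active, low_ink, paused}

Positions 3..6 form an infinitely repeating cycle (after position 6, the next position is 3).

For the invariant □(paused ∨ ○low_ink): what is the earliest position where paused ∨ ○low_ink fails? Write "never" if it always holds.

4

Check paused ∨ ○low_ink at each position in order: 0 ✓, 1 ✓, 2 ✓, 3 ✓.
At position 4 the labels are {active, low_ink} and the next position 5 has {paused}, so paused ∨ ○low_ink is false there. This is the first violation.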